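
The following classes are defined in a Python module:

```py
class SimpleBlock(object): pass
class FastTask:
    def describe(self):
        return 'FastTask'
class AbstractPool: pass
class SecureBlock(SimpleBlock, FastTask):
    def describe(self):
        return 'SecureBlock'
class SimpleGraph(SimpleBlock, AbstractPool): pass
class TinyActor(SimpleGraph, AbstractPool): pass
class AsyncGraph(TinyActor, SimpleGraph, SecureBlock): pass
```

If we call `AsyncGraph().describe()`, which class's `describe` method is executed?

L[AsyncGraph] = AsyncGraph + merge(L[TinyActor], L[SimpleGraph], L[SecureBlock], [TinyActor SimpleGraph SecureBlock])
  take TinyActor:  [TinyActor SimpleGraph SimpleBlock AbstractPool object] + [SimpleGraph SimpleBlock AbstractPool object] + [SecureBlock SimpleBlock FastTask object] + [TinyActor SimpleGraph SecureBlock]
  take SimpleGraph:  [SimpleGraph SimpleBlock AbstractPool object] + [SimpleGraph SimpleBlock AbstractPool object] + [SecureBlock SimpleBlock FastTask object] + [SimpleGraph SecureBlock]
  take SecureBlock:  [SimpleBlock AbstractPool object] + [SimpleBlock AbstractPool object] + [SecureBlock SimpleBlock FastTask object] + [SecureBlock]
  take SimpleBlock:  [SimpleBlock AbstractPool object] + [SimpleBlock AbstractPool object] + [SimpleBlock FastTask object]
  take AbstractPool:  [AbstractPool object] + [AbstractPool object] + [FastTask object]
  take FastTask:  [object] + [object] + [FastTask object]
  take object:  [object] + [object] + [object]
MRO: AsyncGraph TinyActor SimpleGraph SecureBlock SimpleBlock AbstractPool FastTask object
describe is defined in: FastTask, SecureBlock. First along the MRO is SecureBlock.

SecureBlock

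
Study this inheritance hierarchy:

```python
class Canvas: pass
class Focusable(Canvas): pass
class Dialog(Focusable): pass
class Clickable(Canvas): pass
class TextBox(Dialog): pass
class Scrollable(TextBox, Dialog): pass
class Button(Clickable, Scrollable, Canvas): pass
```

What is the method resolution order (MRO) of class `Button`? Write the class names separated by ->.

Button -> Clickable -> Scrollable -> TextBox -> Dialog -> Focusable -> Canvas -> object

L[Button] = Button + merge(L[Clickable], L[Scrollable], L[Canvas], [Clickable Scrollable Canvas])
  take Clickable:  [Clickable Canvas object] + [Scrollable TextBox Dialog Focusable Canvas object] + [Canvas object] + [Clickable Scrollable Canvas]
  take Scrollable:  [Canvas object] + [Scrollable TextBox Dialog Focusable Canvas object] + [Canvas object] + [Scrollable Canvas]
  take TextBox:  [Canvas object] + [TextBox Dialog Focusable Canvas object] + [Canvas object] + [Canvas]
  take Dialog:  [Canvas object] + [Dialog Focusable Canvas object] + [Canvas object] + [Canvas]
  take Focusable:  [Canvas object] + [Focusable Canvas object] + [Canvas object] + [Canvas]
  take Canvas:  [Canvas object] + [Canvas object] + [Canvas object] + [Canvas]
  take object:  [object] + [object] + [object]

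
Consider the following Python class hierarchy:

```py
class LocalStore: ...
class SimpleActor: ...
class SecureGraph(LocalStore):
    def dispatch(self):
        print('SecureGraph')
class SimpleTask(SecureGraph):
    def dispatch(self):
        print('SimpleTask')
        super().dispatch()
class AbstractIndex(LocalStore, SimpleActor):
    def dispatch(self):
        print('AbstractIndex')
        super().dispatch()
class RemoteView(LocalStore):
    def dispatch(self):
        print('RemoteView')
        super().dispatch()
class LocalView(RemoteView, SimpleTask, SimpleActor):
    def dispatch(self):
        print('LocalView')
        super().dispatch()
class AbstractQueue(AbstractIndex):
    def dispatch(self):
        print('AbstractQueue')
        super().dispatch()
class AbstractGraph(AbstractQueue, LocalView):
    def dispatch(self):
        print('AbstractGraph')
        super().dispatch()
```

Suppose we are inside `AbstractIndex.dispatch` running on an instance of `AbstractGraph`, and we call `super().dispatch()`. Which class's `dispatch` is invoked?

LocalView

L[AbstractGraph] = AbstractGraph + merge(L[AbstractQueue], L[LocalView], [AbstractQueue LocalView])
  take AbstractQueue:  [AbstractQueue AbstractIndex LocalStore SimpleActor object] + [LocalView RemoteView SimpleTask SecureGraph LocalStore SimpleActor object] + [AbstractQueue LocalView]
  take AbstractIndex:  [AbstractIndex LocalStore SimpleActor object] + [LocalView RemoteView SimpleTask SecureGraph LocalStore SimpleActor object] + [LocalView]
  take LocalView:  [LocalStore SimpleActor object] + [LocalView RemoteView SimpleTask SecureGraph LocalStore SimpleActor object] + [LocalView]
  take RemoteView:  [LocalStore SimpleActor object] + [RemoteView SimpleTask SecureGraph LocalStore SimpleActor object]
  take SimpleTask:  [LocalStore SimpleActor object] + [SimpleTask SecureGraph LocalStore SimpleActor object]
  take SecureGraph:  [LocalStore SimpleActor object] + [SecureGraph LocalStore SimpleActor object]
  take LocalStore:  [LocalStore SimpleActor object] + [LocalStore SimpleActor object]
  take SimpleActor:  [SimpleActor object] + [SimpleActor object]
  take object:  [object] + [object]
MRO: AbstractGraph AbstractQueue AbstractIndex LocalView RemoteView SimpleTask SecureGraph LocalStore SimpleActor object
super() in AbstractIndex.dispatch on a AbstractGraph instance goes to the class after AbstractIndex in AbstractGraph's MRO: LocalView.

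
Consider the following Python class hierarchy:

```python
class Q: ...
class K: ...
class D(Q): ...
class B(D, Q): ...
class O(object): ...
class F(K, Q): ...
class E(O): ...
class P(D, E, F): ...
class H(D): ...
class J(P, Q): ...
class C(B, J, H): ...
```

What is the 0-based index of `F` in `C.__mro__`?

8

L[C] = C + merge(L[B], L[J], L[H], [B J H])
  take B:  [B D Q object] + [J P D E O F K Q object] + [H D Q object] + [B J H]
  take J:  [D Q object] + [J P D E O F K Q object] + [H D Q object] + [J H]
  take P:  [D Q object] + [P D E O F K Q object] + [H D Q object] + [H]
  take H:  [D Q object] + [D E O F K Q object] + [H D Q object] + [H]
  take D:  [D Q object] + [D E O F K Q object] + [D Q object]
  take E:  [Q object] + [E O F K Q object] + [Q object]
  take O:  [Q object] + [O F K Q object] + [Q object]
  take F:  [Q object] + [F K Q object] + [Q object]
  take K:  [Q object] + [K Q object] + [Q object]
  take Q:  [Q object] + [Q object] + [Q object]
  take object:  [object] + [object] + [object]
MRO: C B J P H D E O F K Q object
F sits at index 8.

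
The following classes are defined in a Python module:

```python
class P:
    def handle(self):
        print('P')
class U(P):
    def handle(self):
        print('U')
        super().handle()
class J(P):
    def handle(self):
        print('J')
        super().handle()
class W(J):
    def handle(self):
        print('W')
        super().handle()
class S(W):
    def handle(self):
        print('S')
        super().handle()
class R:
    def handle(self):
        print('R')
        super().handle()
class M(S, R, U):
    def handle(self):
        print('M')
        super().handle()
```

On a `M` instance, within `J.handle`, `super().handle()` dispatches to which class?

L[M] = M + merge(L[S], L[R], L[U], [S R U])
  take S:  [S W J P object] + [R object] + [U P object] + [S R U]
  take W:  [W J P object] + [R object] + [U P object] + [R U]
  take J:  [J P object] + [R object] + [U P object] + [R U]
  take R:  [P object] + [R object] + [U P object] + [R U]
  take U:  [P object] + [object] + [U P object] + [U]
  take P:  [P object] + [object] + [P object]
  take object:  [object] + [object] + [object]
MRO: M S W J R U P object
super() in J.handle on a M instance goes to the class after J in M's MRO: R.

R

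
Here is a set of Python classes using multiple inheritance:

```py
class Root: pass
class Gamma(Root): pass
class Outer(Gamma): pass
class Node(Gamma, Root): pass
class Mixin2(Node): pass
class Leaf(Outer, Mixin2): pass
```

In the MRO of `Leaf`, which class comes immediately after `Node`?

Gamma

L[Leaf] = Leaf + merge(L[Outer], L[Mixin2], [Outer Mixin2])
  take Outer:  [Outer Gamma Root object] + [Mixin2 Node Gamma Root object] + [Outer Mixin2]
  take Mixin2:  [Gamma Root object] + [Mixin2 Node Gamma Root object] + [Mixin2]
  take Node:  [Gamma Root object] + [Node Gamma Root object]
  take Gamma:  [Gamma Root object] + [Gamma Root object]
  take Root:  [Root object] + [Root object]
  take object:  [object] + [object]
MRO: Leaf Outer Mixin2 Node Gamma Root object
Node is at position 3; next is Gamma.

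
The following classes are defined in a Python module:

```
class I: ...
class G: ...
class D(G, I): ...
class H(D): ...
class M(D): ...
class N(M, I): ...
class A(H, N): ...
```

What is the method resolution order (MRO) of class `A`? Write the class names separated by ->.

L[A] = A + merge(L[H], L[N], [H N])
  take H:  [H D G I object] + [N M D G I object] + [H N]
  take N:  [D G I object] + [N M D G I object] + [N]
  take M:  [D G I object] + [M D G I object]
  take D:  [D G I object] + [D G I object]
  take G:  [G I object] + [G I object]
  take I:  [I object] + [I object]
  take object:  [object] + [object]

A -> H -> N -> M -> D -> G -> I -> object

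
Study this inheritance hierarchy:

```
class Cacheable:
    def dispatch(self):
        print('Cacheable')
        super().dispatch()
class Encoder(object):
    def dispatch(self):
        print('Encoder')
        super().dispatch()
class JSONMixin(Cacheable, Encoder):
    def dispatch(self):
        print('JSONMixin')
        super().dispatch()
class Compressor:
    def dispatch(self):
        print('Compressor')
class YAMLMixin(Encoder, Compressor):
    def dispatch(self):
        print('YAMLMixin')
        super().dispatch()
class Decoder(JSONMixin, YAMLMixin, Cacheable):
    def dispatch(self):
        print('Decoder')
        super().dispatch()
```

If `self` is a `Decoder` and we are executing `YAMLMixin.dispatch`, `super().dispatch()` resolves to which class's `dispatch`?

Cacheable

L[Decoder] = Decoder + merge(L[JSONMixin], L[YAMLMixin], L[Cacheable], [JSONMixin YAMLMixin Cacheable])
  take JSONMixin:  [JSONMixin Cacheable Encoder object] + [YAMLMixin Encoder Compressor object] + [Cacheable object] + [JSONMixin YAMLMixin Cacheable]
  take YAMLMixin:  [Cacheable Encoder object] + [YAMLMixin Encoder Compressor object] + [Cacheable object] + [YAMLMixin Cacheable]
  take Cacheable:  [Cacheable Encoder object] + [Encoder Compressor object] + [Cacheable object] + [Cacheable]
  take Encoder:  [Encoder object] + [Encoder Compressor object] + [object]
  take Compressor:  [object] + [Compressor object] + [object]
  take object:  [object] + [object] + [object]
MRO: Decoder JSONMixin YAMLMixin Cacheable Encoder Compressor object
super() in YAMLMixin.dispatch on a Decoder instance goes to the class after YAMLMixin in Decoder's MRO: Cacheable.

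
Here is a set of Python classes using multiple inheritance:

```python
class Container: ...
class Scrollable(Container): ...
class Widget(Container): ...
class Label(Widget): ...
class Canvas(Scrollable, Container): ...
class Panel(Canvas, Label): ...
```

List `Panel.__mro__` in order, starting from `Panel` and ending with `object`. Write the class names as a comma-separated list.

L[Panel] = Panel + merge(L[Canvas], L[Label], [Canvas Label])
  take Canvas:  [Canvas Scrollable Container object] + [Label Widget Container object] + [Canvas Label]
  take Scrollable:  [Scrollable Container object] + [Label Widget Container object] + [Label]
  take Label:  [Container object] + [Label Widget Container object] + [Label]
  take Widget:  [Container object] + [Widget Container object]
  take Container:  [Container object] + [Container object]
  take object:  [object] + [object]

Panel, Canvas, Scrollable, Label, Widget, Container, object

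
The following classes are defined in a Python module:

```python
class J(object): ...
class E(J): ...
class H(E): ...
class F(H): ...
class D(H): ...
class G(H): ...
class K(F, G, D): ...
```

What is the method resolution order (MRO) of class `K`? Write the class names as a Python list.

[K, F, G, D, H, E, J, object]

L[K] = K + merge(L[F], L[G], L[D], [F G D])
  take F:  [F H E J object] + [G H E J object] + [D H E J object] + [F G D]
  take G:  [H E J object] + [G H E J object] + [D H E J object] + [G D]
  take D:  [H E J object] + [H E J object] + [D H E J object] + [D]
  take H:  [H E J object] + [H E J object] + [H E J object]
  take E:  [E J object] + [E J object] + [E J object]
  take J:  [J object] + [J object] + [J object]
  take object:  [object] + [object] + [object]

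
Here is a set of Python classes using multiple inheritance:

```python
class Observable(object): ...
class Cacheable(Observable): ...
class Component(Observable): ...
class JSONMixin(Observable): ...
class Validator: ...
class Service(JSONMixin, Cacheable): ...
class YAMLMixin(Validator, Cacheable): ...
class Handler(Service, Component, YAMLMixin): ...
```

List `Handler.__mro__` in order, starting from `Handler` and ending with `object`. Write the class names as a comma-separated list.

Handler, Service, JSONMixin, Component, YAMLMixin, Validator, Cacheable, Observable, object

L[Handler] = Handler + merge(L[Service], L[Component], L[YAMLMixin], [Service Component YAMLMixin])
  take Service:  [Service JSONMixin Cacheable Observable object] + [Component Observable object] + [YAMLMixin Validator Cacheable Observable object] + [Service Component YAMLMixin]
  take JSONMixin:  [JSONMixin Cacheable Observable object] + [Component Observable object] + [YAMLMixin Validator Cacheable Observable object] + [Component YAMLMixin]
  take Component:  [Cacheable Observable object] + [Component Observable object] + [YAMLMixin Validator Cacheable Observable object] + [Component YAMLMixin]
  take YAMLMixin:  [Cacheable Observable object] + [Observable object] + [YAMLMixin Validator Cacheable Observable object] + [YAMLMixin]
  take Validator:  [Cacheable Observable object] + [Observable object] + [Validator Cacheable Observable object]
  take Cacheable:  [Cacheable Observable object] + [Observable object] + [Cacheable Observable object]
  take Observable:  [Observable object] + [Observable object] + [Observable object]
  take object:  [object] + [object] + [object]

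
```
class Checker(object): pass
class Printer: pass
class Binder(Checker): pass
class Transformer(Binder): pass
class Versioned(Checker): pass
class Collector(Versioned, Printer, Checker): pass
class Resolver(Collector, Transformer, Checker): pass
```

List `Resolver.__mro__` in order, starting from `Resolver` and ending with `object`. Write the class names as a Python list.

L[Resolver] = Resolver + merge(L[Collector], L[Transformer], L[Checker], [Collector Transformer Checker])
  take Collector:  [Collector Versioned Printer Checker object] + [Transformer Binder Checker object] + [Checker object] + [Collector Transformer Checker]
  take Versioned:  [Versioned Printer Checker object] + [Transformer Binder Checker object] + [Checker object] + [Transformer Checker]
  take Printer:  [Printer Checker object] + [Transformer Binder Checker object] + [Checker object] + [Transformer Checker]
  take Transformer:  [Checker object] + [Transformer Binder Checker object] + [Checker object] + [Transformer Checker]
  take Binder:  [Checker object] + [Binder Checker object] + [Checker object] + [Checker]
  take Checker:  [Checker object] + [Checker object] + [Checker object] + [Checker]
  take object:  [object] + [object] + [object]

[Resolver, Collector, Versioned, Printer, Transformer, Binder, Checker, object]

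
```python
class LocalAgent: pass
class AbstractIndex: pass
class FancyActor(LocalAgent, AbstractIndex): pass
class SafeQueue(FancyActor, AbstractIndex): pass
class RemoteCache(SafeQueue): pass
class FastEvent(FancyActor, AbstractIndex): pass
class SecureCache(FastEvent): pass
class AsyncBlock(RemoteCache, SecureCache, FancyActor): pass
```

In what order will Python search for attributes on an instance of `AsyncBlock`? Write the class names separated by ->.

L[AsyncBlock] = AsyncBlock + merge(L[RemoteCache], L[SecureCache], L[FancyActor], [RemoteCache SecureCache FancyActor])
  take RemoteCache:  [RemoteCache SafeQueue FancyActor LocalAgent AbstractIndex object] + [SecureCache FastEvent FancyActor LocalAgent AbstractIndex object] + [FancyActor LocalAgent AbstractIndex object] + [RemoteCache SecureCache FancyActor]
  take SafeQueue:  [SafeQueue FancyActor LocalAgent AbstractIndex object] + [SecureCache FastEvent FancyActor LocalAgent AbstractIndex object] + [FancyActor LocalAgent AbstractIndex object] + [SecureCache FancyActor]
  take SecureCache:  [FancyActor LocalAgent AbstractIndex object] + [SecureCache FastEvent FancyActor LocalAgent AbstractIndex object] + [FancyActor LocalAgent AbstractIndex object] + [SecureCache FancyActor]
  take FastEvent:  [FancyActor LocalAgent AbstractIndex object] + [FastEvent FancyActor LocalAgent AbstractIndex object] + [FancyActor LocalAgent AbstractIndex object] + [FancyActor]
  take FancyActor:  [FancyActor LocalAgent AbstractIndex object] + [FancyActor LocalAgent AbstractIndex object] + [FancyActor LocalAgent AbstractIndex object] + [FancyActor]
  take LocalAgent:  [LocalAgent AbstractIndex object] + [LocalAgent AbstractIndex object] + [LocalAgent AbstractIndex object]
  take AbstractIndex:  [AbstractIndex object] + [AbstractIndex object] + [AbstractIndex object]
  take object:  [object] + [object] + [object]

AsyncBlock -> RemoteCache -> SafeQueue -> SecureCache -> FastEvent -> FancyActor -> LocalAgent -> AbstractIndex -> object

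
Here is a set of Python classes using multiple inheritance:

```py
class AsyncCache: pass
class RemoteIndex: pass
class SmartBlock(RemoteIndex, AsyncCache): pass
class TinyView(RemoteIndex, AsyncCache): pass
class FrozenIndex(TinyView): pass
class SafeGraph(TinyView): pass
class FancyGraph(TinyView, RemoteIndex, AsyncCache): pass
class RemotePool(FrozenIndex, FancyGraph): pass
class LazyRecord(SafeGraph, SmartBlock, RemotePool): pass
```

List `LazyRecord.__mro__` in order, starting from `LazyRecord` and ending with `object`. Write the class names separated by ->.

L[LazyRecord] = LazyRecord + merge(L[SafeGraph], L[SmartBlock], L[RemotePool], [SafeGraph SmartBlock RemotePool])
  take SafeGraph:  [SafeGraph TinyView RemoteIndex AsyncCache object] + [SmartBlock RemoteIndex AsyncCache object] + [RemotePool FrozenIndex FancyGraph TinyView RemoteIndex AsyncCache object] + [SafeGraph SmartBlock RemotePool]
  take SmartBlock:  [TinyView RemoteIndex AsyncCache object] + [SmartBlock RemoteIndex AsyncCache object] + [RemotePool FrozenIndex FancyGraph TinyView RemoteIndex AsyncCache object] + [SmartBlock RemotePool]
  take RemotePool:  [TinyView RemoteIndex AsyncCache object] + [RemoteIndex AsyncCache object] + [RemotePool FrozenIndex FancyGraph TinyView RemoteIndex AsyncCache object] + [RemotePool]
  take FrozenIndex:  [TinyView RemoteIndex AsyncCache object] + [RemoteIndex AsyncCache object] + [FrozenIndex FancyGraph TinyView RemoteIndex AsyncCache object]
  take FancyGraph:  [TinyView RemoteIndex AsyncCache object] + [RemoteIndex AsyncCache object] + [FancyGraph TinyView RemoteIndex AsyncCache object]
  take TinyView:  [TinyView RemoteIndex AsyncCache object] + [RemoteIndex AsyncCache object] + [TinyView RemoteIndex AsyncCache object]
  take RemoteIndex:  [RemoteIndex AsyncCache object] + [RemoteIndex AsyncCache object] + [RemoteIndex AsyncCache object]
  take AsyncCache:  [AsyncCache object] + [AsyncCache object] + [AsyncCache object]
  take object:  [object] + [object] + [object]

LazyRecord -> SafeGraph -> SmartBlock -> RemotePool -> FrozenIndex -> FancyGraph -> TinyView -> RemoteIndex -> AsyncCache -> object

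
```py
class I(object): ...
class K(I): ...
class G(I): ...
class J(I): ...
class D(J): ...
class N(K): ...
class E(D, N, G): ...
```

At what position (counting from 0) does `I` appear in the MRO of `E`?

6

L[E] = E + merge(L[D], L[N], L[G], [D N G])
  take D:  [D J I object] + [N K I object] + [G I object] + [D N G]
  take J:  [J I object] + [N K I object] + [G I object] + [N G]
  take N:  [I object] + [N K I object] + [G I object] + [N G]
  take K:  [I object] + [K I object] + [G I object] + [G]
  take G:  [I object] + [I object] + [G I object] + [G]
  take I:  [I object] + [I object] + [I object]
  take object:  [object] + [object] + [object]
MRO: E D J N K G I object
I sits at index 6.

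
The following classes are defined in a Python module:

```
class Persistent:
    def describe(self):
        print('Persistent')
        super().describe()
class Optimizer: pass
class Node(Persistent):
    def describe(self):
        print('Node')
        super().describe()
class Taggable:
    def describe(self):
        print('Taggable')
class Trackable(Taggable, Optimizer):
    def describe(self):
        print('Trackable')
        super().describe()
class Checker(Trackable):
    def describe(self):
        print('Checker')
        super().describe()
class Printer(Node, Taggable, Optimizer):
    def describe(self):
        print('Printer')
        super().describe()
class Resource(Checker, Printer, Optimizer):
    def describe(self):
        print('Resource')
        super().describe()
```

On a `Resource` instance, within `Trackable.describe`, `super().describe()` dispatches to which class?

Printer

L[Resource] = Resource + merge(L[Checker], L[Printer], L[Optimizer], [Checker Printer Optimizer])
  take Checker:  [Checker Trackable Taggable Optimizer object] + [Printer Node Persistent Taggable Optimizer object] + [Optimizer object] + [Checker Printer Optimizer]
  take Trackable:  [Trackable Taggable Optimizer object] + [Printer Node Persistent Taggable Optimizer object] + [Optimizer object] + [Printer Optimizer]
  take Printer:  [Taggable Optimizer object] + [Printer Node Persistent Taggable Optimizer object] + [Optimizer object] + [Printer Optimizer]
  take Node:  [Taggable Optimizer object] + [Node Persistent Taggable Optimizer object] + [Optimizer object] + [Optimizer]
  take Persistent:  [Taggable Optimizer object] + [Persistent Taggable Optimizer object] + [Optimizer object] + [Optimizer]
  take Taggable:  [Taggable Optimizer object] + [Taggable Optimizer object] + [Optimizer object] + [Optimizer]
  take Optimizer:  [Optimizer object] + [Optimizer object] + [Optimizer object] + [Optimizer]
  take object:  [object] + [object] + [object]
MRO: Resource Checker Trackable Printer Node Persistent Taggable Optimizer object
super() in Trackable.describe on a Resource instance goes to the class after Trackable in Resource's MRO: Printer.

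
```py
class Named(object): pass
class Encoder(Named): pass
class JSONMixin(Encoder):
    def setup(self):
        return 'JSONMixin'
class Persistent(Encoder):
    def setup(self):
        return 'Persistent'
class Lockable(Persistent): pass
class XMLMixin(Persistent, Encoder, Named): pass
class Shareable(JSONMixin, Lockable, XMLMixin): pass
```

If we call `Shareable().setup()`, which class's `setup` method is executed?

JSONMixin

L[Shareable] = Shareable + merge(L[JSONMixin], L[Lockable], L[XMLMixin], [JSONMixin Lockable XMLMixin])
  take JSONMixin:  [JSONMixin Encoder Named object] + [Lockable Persistent Encoder Named object] + [XMLMixin Persistent Encoder Named object] + [JSONMixin Lockable XMLMixin]
  take Lockable:  [Encoder Named object] + [Lockable Persistent Encoder Named object] + [XMLMixin Persistent Encoder Named object] + [Lockable XMLMixin]
  take XMLMixin:  [Encoder Named object] + [Persistent Encoder Named object] + [XMLMixin Persistent Encoder Named object] + [XMLMixin]
  take Persistent:  [Encoder Named object] + [Persistent Encoder Named object] + [Persistent Encoder Named object]
  take Encoder:  [Encoder Named object] + [Encoder Named object] + [Encoder Named object]
  take Named:  [Named object] + [Named object] + [Named object]
  take object:  [object] + [object] + [object]
MRO: Shareable JSONMixin Lockable XMLMixin Persistent Encoder Named object
setup is defined in: JSONMixin, Persistent. First along the MRO is JSONMixin.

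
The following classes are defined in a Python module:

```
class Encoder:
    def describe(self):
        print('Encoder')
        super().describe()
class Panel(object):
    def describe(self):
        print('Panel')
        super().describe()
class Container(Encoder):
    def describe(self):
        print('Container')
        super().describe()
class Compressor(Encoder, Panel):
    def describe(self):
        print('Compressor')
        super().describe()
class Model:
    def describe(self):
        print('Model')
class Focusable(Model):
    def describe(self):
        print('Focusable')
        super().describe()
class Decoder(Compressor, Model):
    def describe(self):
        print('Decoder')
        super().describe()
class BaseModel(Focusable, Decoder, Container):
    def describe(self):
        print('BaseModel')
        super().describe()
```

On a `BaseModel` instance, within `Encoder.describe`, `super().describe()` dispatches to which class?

L[BaseModel] = BaseModel + merge(L[Focusable], L[Decoder], L[Container], [Focusable Decoder Container])
  take Focusable:  [Focusable Model object] + [Decoder Compressor Encoder Panel Model object] + [Container Encoder object] + [Focusable Decoder Container]
  take Decoder:  [Model object] + [Decoder Compressor Encoder Panel Model object] + [Container Encoder object] + [Decoder Container]
  take Compressor:  [Model object] + [Compressor Encoder Panel Model object] + [Container Encoder object] + [Container]
  take Container:  [Model object] + [Encoder Panel Model object] + [Container Encoder object] + [Container]
  take Encoder:  [Model object] + [Encoder Panel Model object] + [Encoder object]
  take Panel:  [Model object] + [Panel Model object] + [object]
  take Model:  [Model object] + [Model object] + [object]
  take object:  [object] + [object] + [object]
MRO: BaseModel Focusable Decoder Compressor Container Encoder Panel Model object
super() in Encoder.describe on a BaseModel instance goes to the class after Encoder in BaseModel's MRO: Panel.

Panel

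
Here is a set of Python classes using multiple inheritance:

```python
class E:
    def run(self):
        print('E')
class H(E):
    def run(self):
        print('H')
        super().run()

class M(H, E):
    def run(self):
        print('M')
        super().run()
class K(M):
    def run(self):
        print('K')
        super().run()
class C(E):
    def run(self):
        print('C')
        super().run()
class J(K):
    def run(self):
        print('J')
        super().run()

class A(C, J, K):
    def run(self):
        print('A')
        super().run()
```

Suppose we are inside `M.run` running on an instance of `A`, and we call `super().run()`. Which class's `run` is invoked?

L[A] = A + merge(L[C], L[J], L[K], [C J K])
  take C:  [C E object] + [J K M H E object] + [K M H E object] + [C J K]
  take J:  [E object] + [J K M H E object] + [K M H E object] + [J K]
  take K:  [E object] + [K M H E object] + [K M H E object] + [K]
  take M:  [E object] + [M H E object] + [M H E object]
  take H:  [E object] + [H E object] + [H E object]
  take E:  [E object] + [E object] + [E object]
  take object:  [object] + [object] + [object]
MRO: A C J K M H E object
super() in M.run on a A instance goes to the class after M in A's MRO: H.

H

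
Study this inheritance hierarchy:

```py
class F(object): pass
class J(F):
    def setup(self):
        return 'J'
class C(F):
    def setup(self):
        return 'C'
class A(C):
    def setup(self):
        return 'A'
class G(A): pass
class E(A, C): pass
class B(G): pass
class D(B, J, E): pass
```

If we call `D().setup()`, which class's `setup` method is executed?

L[D] = D + merge(L[B], L[J], L[E], [B J E])
  take B:  [B G A C F object] + [J F object] + [E A C F object] + [B J E]
  take G:  [G A C F object] + [J F object] + [E A C F object] + [J E]
  take J:  [A C F object] + [J F object] + [E A C F object] + [J E]
  take E:  [A C F object] + [F object] + [E A C F object] + [E]
  take A:  [A C F object] + [F object] + [A C F object]
  take C:  [C F object] + [F object] + [C F object]
  take F:  [F object] + [F object] + [F object]
  take object:  [object] + [object] + [object]
MRO: D B G J E A C F object
setup is defined in: A, C, J. First along the MRO is J.

J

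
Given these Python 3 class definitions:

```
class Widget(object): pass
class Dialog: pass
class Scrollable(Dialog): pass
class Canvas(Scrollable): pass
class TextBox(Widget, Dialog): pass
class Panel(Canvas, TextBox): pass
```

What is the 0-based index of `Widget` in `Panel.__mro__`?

4

L[Panel] = Panel + merge(L[Canvas], L[TextBox], [Canvas TextBox])
  take Canvas:  [Canvas Scrollable Dialog object] + [TextBox Widget Dialog object] + [Canvas TextBox]
  take Scrollable:  [Scrollable Dialog object] + [TextBox Widget Dialog object] + [TextBox]
  take TextBox:  [Dialog object] + [TextBox Widget Dialog object] + [TextBox]
  take Widget:  [Dialog object] + [Widget Dialog object]
  take Dialog:  [Dialog object] + [Dialog object]
  take object:  [object] + [object]
MRO: Panel Canvas Scrollable TextBox Widget Dialog object
Widget sits at index 4.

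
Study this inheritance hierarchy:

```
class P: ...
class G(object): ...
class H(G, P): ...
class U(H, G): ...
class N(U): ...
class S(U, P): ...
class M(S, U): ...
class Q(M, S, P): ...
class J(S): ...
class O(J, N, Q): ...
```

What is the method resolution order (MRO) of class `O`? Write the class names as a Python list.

[O, J, N, Q, M, S, U, H, G, P, object]

L[O] = O + merge(L[J], L[N], L[Q], [J N Q])
  take J:  [J S U H G P object] + [N U H G P object] + [Q M S U H G P object] + [J N Q]
  take N:  [S U H G P object] + [N U H G P object] + [Q M S U H G P object] + [N Q]
  take Q:  [S U H G P object] + [U H G P object] + [Q M S U H G P object] + [Q]
  take M:  [S U H G P object] + [U H G P object] + [M S U H G P object]
  take S:  [S U H G P object] + [U H G P object] + [S U H G P object]
  take U:  [U H G P object] + [U H G P object] + [U H G P object]
  take H:  [H G P object] + [H G P object] + [H G P object]
  take G:  [G P object] + [G P object] + [G P object]
  take P:  [P object] + [P object] + [P object]
  take object:  [object] + [object] + [object]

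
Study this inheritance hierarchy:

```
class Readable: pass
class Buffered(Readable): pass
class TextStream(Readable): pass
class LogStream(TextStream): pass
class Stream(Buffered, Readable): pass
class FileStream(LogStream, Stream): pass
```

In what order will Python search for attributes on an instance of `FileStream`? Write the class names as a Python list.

L[FileStream] = FileStream + merge(L[LogStream], L[Stream], [LogStream Stream])
  take LogStream:  [LogStream TextStream Readable object] + [Stream Buffered Readable object] + [LogStream Stream]
  take TextStream:  [TextStream Readable object] + [Stream Buffered Readable object] + [Stream]
  take Stream:  [Readable object] + [Stream Buffered Readable object] + [Stream]
  take Buffered:  [Readable object] + [Buffered Readable object]
  take Readable:  [Readable object] + [Readable object]
  take object:  [object] + [object]

[FileStream, LogStream, TextStream, Stream, Buffered, Readable, object]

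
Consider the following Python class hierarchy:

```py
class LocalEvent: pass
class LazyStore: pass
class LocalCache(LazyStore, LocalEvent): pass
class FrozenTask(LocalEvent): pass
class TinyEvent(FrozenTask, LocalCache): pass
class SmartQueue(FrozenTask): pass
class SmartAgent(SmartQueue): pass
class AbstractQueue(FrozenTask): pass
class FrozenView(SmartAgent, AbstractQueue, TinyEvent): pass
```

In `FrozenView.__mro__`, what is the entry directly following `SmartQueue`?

AbstractQueue

L[FrozenView] = FrozenView + merge(L[SmartAgent], L[AbstractQueue], L[TinyEvent], [SmartAgent AbstractQueue TinyEvent])
  take SmartAgent:  [SmartAgent SmartQueue FrozenTask LocalEvent object] + [AbstractQueue FrozenTask LocalEvent object] + [TinyEvent FrozenTask LocalCache LazyStore LocalEvent object] + [SmartAgent AbstractQueue TinyEvent]
  take SmartQueue:  [SmartQueue FrozenTask LocalEvent object] + [AbstractQueue FrozenTask LocalEvent object] + [TinyEvent FrozenTask LocalCache LazyStore LocalEvent object] + [AbstractQueue TinyEvent]
  take AbstractQueue:  [FrozenTask LocalEvent object] + [AbstractQueue FrozenTask LocalEvent object] + [TinyEvent FrozenTask LocalCache LazyStore LocalEvent object] + [AbstractQueue TinyEvent]
  take TinyEvent:  [FrozenTask LocalEvent object] + [FrozenTask LocalEvent object] + [TinyEvent FrozenTask LocalCache LazyStore LocalEvent object] + [TinyEvent]
  take FrozenTask:  [FrozenTask LocalEvent object] + [FrozenTask LocalEvent object] + [FrozenTask LocalCache LazyStore LocalEvent object]
  take LocalCache:  [LocalEvent object] + [LocalEvent object] + [LocalCache LazyStore LocalEvent object]
  take LazyStore:  [LocalEvent object] + [LocalEvent object] + [LazyStore LocalEvent object]
  take LocalEvent:  [LocalEvent object] + [LocalEvent object] + [LocalEvent object]
  take object:  [object] + [object] + [object]
MRO: FrozenView SmartAgent SmartQueue AbstractQueue TinyEvent FrozenTask LocalCache LazyStore LocalEvent object
SmartQueue is at position 2; next is AbstractQueue.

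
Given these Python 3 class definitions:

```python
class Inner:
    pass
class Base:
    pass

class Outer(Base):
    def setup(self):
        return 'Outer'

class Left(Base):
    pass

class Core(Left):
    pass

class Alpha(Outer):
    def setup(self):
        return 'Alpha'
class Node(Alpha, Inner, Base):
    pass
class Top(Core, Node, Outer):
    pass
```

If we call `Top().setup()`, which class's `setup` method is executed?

L[Top] = Top + merge(L[Core], L[Node], L[Outer], [Core Node Outer])
  take Core:  [Core Left Base object] + [Node Alpha Outer Inner Base object] + [Outer Base object] + [Core Node Outer]
  take Left:  [Left Base object] + [Node Alpha Outer Inner Base object] + [Outer Base object] + [Node Outer]
  take Node:  [Base object] + [Node Alpha Outer Inner Base object] + [Outer Base object] + [Node Outer]
  take Alpha:  [Base object] + [Alpha Outer Inner Base object] + [Outer Base object] + [Outer]
  take Outer:  [Base object] + [Outer Inner Base object] + [Outer Base object] + [Outer]
  take Inner:  [Base object] + [Inner Base object] + [Base object]
  take Base:  [Base object] + [Base object] + [Base object]
  take object:  [object] + [object] + [object]
MRO: Top Core Left Node Alpha Outer Inner Base object
setup is defined in: Alpha, Outer. First along the MRO is Alpha.

Alpha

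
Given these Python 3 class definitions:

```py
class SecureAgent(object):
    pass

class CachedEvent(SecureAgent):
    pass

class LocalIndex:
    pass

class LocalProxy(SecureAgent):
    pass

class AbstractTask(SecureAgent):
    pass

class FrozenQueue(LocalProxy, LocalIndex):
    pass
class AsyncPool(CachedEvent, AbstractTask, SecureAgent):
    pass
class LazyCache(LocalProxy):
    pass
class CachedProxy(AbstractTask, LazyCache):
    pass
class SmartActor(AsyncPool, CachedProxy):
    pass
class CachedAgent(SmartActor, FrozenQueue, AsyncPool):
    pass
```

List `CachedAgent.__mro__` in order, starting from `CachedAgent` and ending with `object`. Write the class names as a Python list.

[CachedAgent, SmartActor, FrozenQueue, AsyncPool, CachedEvent, CachedProxy, AbstractTask, LazyCache, LocalProxy, SecureAgent, LocalIndex, object]

L[CachedAgent] = CachedAgent + merge(L[SmartActor], L[FrozenQueue], L[AsyncPool], [SmartActor FrozenQueue AsyncPool])
  take SmartActor:  [SmartActor AsyncPool CachedEvent CachedProxy AbstractTask LazyCache LocalProxy SecureAgent object] + [FrozenQueue LocalProxy SecureAgent LocalIndex object] + [AsyncPool CachedEvent AbstractTask SecureAgent object] + [SmartActor FrozenQueue AsyncPool]
  take FrozenQueue:  [AsyncPool CachedEvent CachedProxy AbstractTask LazyCache LocalProxy SecureAgent object] + [FrozenQueue LocalProxy SecureAgent LocalIndex object] + [AsyncPool CachedEvent AbstractTask SecureAgent object] + [FrozenQueue AsyncPool]
  take AsyncPool:  [AsyncPool CachedEvent CachedProxy AbstractTask LazyCache LocalProxy SecureAgent object] + [LocalProxy SecureAgent LocalIndex object] + [AsyncPool CachedEvent AbstractTask SecureAgent object] + [AsyncPool]
  take CachedEvent:  [CachedEvent CachedProxy AbstractTask LazyCache LocalProxy SecureAgent object] + [LocalProxy SecureAgent LocalIndex object] + [CachedEvent AbstractTask SecureAgent object]
  take CachedProxy:  [CachedProxy AbstractTask LazyCache LocalProxy SecureAgent object] + [LocalProxy SecureAgent LocalIndex object] + [AbstractTask SecureAgent object]
  take AbstractTask:  [AbstractTask LazyCache LocalProxy SecureAgent object] + [LocalProxy SecureAgent LocalIndex object] + [AbstractTask SecureAgent object]
  take LazyCache:  [LazyCache LocalProxy SecureAgent object] + [LocalProxy SecureAgent LocalIndex object] + [SecureAgent object]
  take LocalProxy:  [LocalProxy SecureAgent object] + [LocalProxy SecureAgent LocalIndex object] + [SecureAgent object]
  take SecureAgent:  [SecureAgent object] + [SecureAgent LocalIndex object] + [SecureAgent object]
  take LocalIndex:  [object] + [LocalIndex object] + [object]
  take object:  [object] + [object] + [object]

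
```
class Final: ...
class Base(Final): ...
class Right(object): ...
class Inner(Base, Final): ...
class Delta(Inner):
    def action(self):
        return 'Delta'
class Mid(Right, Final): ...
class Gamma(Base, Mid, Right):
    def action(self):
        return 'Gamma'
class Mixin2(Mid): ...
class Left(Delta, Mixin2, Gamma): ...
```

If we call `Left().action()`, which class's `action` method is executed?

L[Left] = Left + merge(L[Delta], L[Mixin2], L[Gamma], [Delta Mixin2 Gamma])
  take Delta:  [Delta Inner Base Final object] + [Mixin2 Mid Right Final object] + [Gamma Base Mid Right Final object] + [Delta Mixin2 Gamma]
  take Inner:  [Inner Base Final object] + [Mixin2 Mid Right Final object] + [Gamma Base Mid Right Final object] + [Mixin2 Gamma]
  take Mixin2:  [Base Final object] + [Mixin2 Mid Right Final object] + [Gamma Base Mid Right Final object] + [Mixin2 Gamma]
  take Gamma:  [Base Final object] + [Mid Right Final object] + [Gamma Base Mid Right Final object] + [Gamma]
  take Base:  [Base Final object] + [Mid Right Final object] + [Base Mid Right Final object]
  take Mid:  [Final object] + [Mid Right Final object] + [Mid Right Final object]
  take Right:  [Final object] + [Right Final object] + [Right Final object]
  take Final:  [Final object] + [Final object] + [Final object]
  take object:  [object] + [object] + [object]
MRO: Left Delta Inner Mixin2 Gamma Base Mid Right Final object
action is defined in: Delta, Gamma. First along the MRO is Delta.

Delta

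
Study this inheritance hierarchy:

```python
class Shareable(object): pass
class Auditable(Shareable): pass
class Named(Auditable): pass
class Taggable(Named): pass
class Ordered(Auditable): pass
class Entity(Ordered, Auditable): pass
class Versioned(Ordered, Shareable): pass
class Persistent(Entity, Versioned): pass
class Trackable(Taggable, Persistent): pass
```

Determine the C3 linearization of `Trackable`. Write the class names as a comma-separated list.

Trackable, Taggable, Named, Persistent, Entity, Versioned, Ordered, Auditable, Shareable, object

L[Trackable] = Trackable + merge(L[Taggable], L[Persistent], [Taggable Persistent])
  take Taggable:  [Taggable Named Auditable Shareable object] + [Persistent Entity Versioned Ordered Auditable Shareable object] + [Taggable Persistent]
  take Named:  [Named Auditable Shareable object] + [Persistent Entity Versioned Ordered Auditable Shareable object] + [Persistent]
  take Persistent:  [Auditable Shareable object] + [Persistent Entity Versioned Ordered Auditable Shareable object] + [Persistent]
  take Entity:  [Auditable Shareable object] + [Entity Versioned Ordered Auditable Shareable object]
  take Versioned:  [Auditable Shareable object] + [Versioned Ordered Auditable Shareable object]
  take Ordered:  [Auditable Shareable object] + [Ordered Auditable Shareable object]
  take Auditable:  [Auditable Shareable object] + [Auditable Shareable object]
  take Shareable:  [Shareable object] + [Shareable object]
  take object:  [object] + [object]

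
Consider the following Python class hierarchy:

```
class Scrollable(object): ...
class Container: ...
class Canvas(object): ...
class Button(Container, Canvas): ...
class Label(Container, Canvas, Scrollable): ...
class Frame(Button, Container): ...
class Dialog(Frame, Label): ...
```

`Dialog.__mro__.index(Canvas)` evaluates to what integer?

L[Dialog] = Dialog + merge(L[Frame], L[Label], [Frame Label])
  take Frame:  [Frame Button Container Canvas object] + [Label Container Canvas Scrollable object] + [Frame Label]
  take Button:  [Button Container Canvas object] + [Label Container Canvas Scrollable object] + [Label]
  take Label:  [Container Canvas object] + [Label Container Canvas Scrollable object] + [Label]
  take Container:  [Container Canvas object] + [Container Canvas Scrollable object]
  take Canvas:  [Canvas object] + [Canvas Scrollable object]
  take Scrollable:  [object] + [Scrollable object]
  take object:  [object] + [object]
MRO: Dialog Frame Button Label Container Canvas Scrollable object
Canvas sits at index 5.

5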